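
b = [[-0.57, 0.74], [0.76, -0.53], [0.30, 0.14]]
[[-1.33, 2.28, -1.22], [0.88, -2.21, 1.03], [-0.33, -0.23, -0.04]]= b @[[-0.2, -1.63, 0.46],  [-1.95, 1.83, -1.29]]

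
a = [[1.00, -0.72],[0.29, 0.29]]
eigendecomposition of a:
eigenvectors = [[(0.84+0j), (0.84-0j)], [0.42-0.34j, 0.42+0.34j]]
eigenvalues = [(0.64+0.29j), (0.64-0.29j)]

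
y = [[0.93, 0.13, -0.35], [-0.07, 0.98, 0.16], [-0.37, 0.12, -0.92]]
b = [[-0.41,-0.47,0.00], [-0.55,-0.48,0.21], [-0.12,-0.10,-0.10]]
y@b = [[-0.41, -0.46, 0.06], [-0.53, -0.45, 0.19], [0.2, 0.21, 0.12]]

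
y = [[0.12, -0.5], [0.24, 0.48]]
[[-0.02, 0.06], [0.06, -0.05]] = y @ [[0.11, 0.03],[0.07, -0.12]]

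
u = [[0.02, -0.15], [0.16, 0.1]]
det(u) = 0.03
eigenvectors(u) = [[(0.18-0.67j), 0.18+0.67j],[-0.72+0.00j, (-0.72-0j)]]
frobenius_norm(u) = 0.24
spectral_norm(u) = 0.21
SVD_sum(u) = [[-0.07,-0.08], [0.11,0.14]] + [[0.09, -0.07], [0.05, -0.04]]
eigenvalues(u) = [(0.06+0.15j), (0.06-0.15j)]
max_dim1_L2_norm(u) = 0.19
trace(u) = 0.12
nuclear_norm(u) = 0.33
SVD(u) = [[0.51,-0.86], [-0.86,-0.51]] @ diag([0.20651899012743932, 0.12589641264445386]) @ [[-0.62, -0.79], [-0.79, 0.62]]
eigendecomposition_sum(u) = [[0.01+0.08j,  (-0.08+0.03j)],[0.08-0.03j,  0.05+0.07j]] + [[0.01-0.08j, -0.08-0.03j], [(0.08+0.03j), 0.05-0.07j]]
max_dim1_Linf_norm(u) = 0.16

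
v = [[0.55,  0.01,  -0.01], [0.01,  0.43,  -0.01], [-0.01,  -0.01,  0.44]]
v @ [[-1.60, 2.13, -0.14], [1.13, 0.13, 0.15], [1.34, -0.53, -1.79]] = [[-0.88, 1.18, -0.06], [0.46, 0.08, 0.08], [0.59, -0.26, -0.79]]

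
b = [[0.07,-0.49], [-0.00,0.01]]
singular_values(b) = [0.5, 0.0]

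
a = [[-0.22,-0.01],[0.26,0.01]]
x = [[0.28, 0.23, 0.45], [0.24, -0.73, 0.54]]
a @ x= [[-0.06, -0.04, -0.1], [0.08, 0.05, 0.12]]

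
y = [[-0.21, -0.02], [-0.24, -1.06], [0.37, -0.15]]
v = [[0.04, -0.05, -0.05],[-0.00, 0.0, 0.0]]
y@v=[[-0.01, 0.01, 0.01],[-0.01, 0.01, 0.01],[0.01, -0.02, -0.02]]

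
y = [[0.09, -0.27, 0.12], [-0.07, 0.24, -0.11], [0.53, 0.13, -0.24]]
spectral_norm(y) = 0.60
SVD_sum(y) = [[-0.05, -0.02, 0.02], [0.05, 0.02, -0.03], [0.51, 0.18, -0.26]] + [[0.14, -0.25, 0.1], [-0.12, 0.22, -0.08], [0.02, -0.05, 0.02]] + [[-0.00, -0.0, -0.00], [-0.0, -0.00, -0.00], [0.0, 0.0, 0.0]]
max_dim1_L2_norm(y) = 0.6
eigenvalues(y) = [-0.31, 0.4, -0.0]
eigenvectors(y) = [[-0.17, -0.68, 0.27], [0.17, 0.59, 0.46], [0.97, -0.44, 0.84]]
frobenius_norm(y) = 0.72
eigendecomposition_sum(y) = [[-0.08, -0.05, 0.05], [0.07, 0.05, -0.05], [0.42, 0.27, -0.28]] + [[0.17, -0.22, 0.07], [-0.14, 0.19, -0.06], [0.11, -0.14, 0.04]] + [[-0.00, -0.0, 0.0], [-0.00, -0.00, 0.0], [-0.00, -0.0, 0.0]]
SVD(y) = [[0.09, 0.74, -0.66], [-0.10, -0.65, -0.75], [-0.99, 0.13, 0.01]] @ diag([0.599131163308863, 0.40797284163446484, 9.81879241826395e-05]) @ [[-0.85, -0.30, 0.43], [0.45, -0.83, 0.32], [0.27, 0.46, 0.84]]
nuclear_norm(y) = 1.01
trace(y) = 0.09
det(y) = 0.00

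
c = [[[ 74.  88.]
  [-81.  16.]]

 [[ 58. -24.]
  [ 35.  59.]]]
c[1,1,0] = 35.0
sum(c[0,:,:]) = 97.0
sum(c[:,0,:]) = 196.0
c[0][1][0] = -81.0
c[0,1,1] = 16.0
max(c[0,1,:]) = 16.0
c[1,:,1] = [-24.0, 59.0]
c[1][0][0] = 58.0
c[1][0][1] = -24.0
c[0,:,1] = [88.0, 16.0]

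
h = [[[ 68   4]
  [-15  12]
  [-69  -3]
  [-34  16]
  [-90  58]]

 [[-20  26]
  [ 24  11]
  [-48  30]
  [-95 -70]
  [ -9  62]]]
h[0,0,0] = 68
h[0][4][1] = 58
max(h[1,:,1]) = 62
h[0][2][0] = -69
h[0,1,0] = -15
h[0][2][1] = -3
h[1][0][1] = 26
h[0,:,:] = [[68, 4], [-15, 12], [-69, -3], [-34, 16], [-90, 58]]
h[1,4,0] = -9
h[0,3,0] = -34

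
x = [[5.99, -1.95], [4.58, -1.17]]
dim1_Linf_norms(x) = [5.99, 4.58]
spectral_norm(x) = 7.87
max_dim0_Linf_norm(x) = 5.99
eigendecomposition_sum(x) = [[6.17, -2.17], [5.09, -1.79]] + [[-0.18, 0.22], [-0.51, 0.62]]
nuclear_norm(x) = 8.12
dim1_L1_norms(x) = [7.94, 5.75]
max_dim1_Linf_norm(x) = 5.99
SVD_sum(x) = [[6.03,-1.81], [4.52,-1.36]] + [[-0.04, -0.14], [0.06, 0.19]]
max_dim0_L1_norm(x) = 10.57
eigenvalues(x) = [4.38, 0.44]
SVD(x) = [[-0.80, -0.6],  [-0.60, 0.80]] @ diag([7.871991110051675, 0.24424570265900328]) @ [[-0.96,0.29], [0.29,0.96]]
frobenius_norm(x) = 7.88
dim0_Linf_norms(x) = [5.99, 1.95]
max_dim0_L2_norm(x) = 7.54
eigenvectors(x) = [[0.77,0.33], [0.64,0.94]]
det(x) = 1.92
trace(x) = 4.82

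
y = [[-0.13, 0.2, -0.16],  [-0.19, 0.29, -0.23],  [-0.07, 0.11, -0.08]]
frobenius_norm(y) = 0.53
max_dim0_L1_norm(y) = 0.6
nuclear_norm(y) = 0.53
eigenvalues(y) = [0.05, 0.03, 0.0]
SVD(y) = [[-0.54, 0.31, 0.78], [-0.79, 0.14, -0.6], [-0.29, -0.94, 0.17]] @ diag([0.5281727102403566, 0.005709507940170289, 0.0009948248274361218]) @ [[0.46,-0.70,0.55], [0.09,-0.58,-0.81], [0.89,0.42,-0.20]]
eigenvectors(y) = [[-0.53, -0.51, -0.88],[-0.76, -0.75, -0.27],[-0.37, -0.42, 0.39]]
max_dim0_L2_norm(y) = 0.37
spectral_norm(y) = 0.53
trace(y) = 0.08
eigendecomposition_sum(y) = [[-0.33, 0.47, -0.42],  [-0.48, 0.67, -0.61],  [-0.23, 0.33, -0.3]] + [[0.20, -0.26, 0.26], [0.29, -0.38, 0.38], [0.16, -0.22, 0.22]] + [[0.00, -0.00, 0.0], [0.00, -0.00, 0.0], [-0.0, 0.0, -0.00]]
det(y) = 0.00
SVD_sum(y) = [[-0.13, 0.20, -0.16], [-0.19, 0.29, -0.23], [-0.07, 0.11, -0.08]] + [[0.00,-0.00,-0.00], [0.0,-0.0,-0.00], [-0.0,0.00,0.00]] + [[0.00, 0.00, -0.0], [-0.0, -0.00, 0.0], [0.00, 0.0, -0.00]]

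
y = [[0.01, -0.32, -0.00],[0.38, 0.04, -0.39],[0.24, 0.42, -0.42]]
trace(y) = -0.37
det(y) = -0.02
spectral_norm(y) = 0.81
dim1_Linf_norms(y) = [0.32, 0.39, 0.42]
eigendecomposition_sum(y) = [[0.03+0.12j,-0.18+0.07j,(0.02-0.14j)], [(0.2+0.02j),0.01+0.30j,(-0.19-0.1j)], [(0.14-0.11j),(0.19+0.19j),(-0.19+0.05j)]] + [[0.03-0.12j,  (-0.18-0.07j),  0.02+0.14j], [0.20-0.02j,  (0.01-0.3j),  (-0.19+0.1j)], [0.14+0.11j,  0.19-0.19j,  (-0.19-0.05j)]] + [[-0.04-0.00j, (0.04-0j), (-0.05+0j)], [(-0.01-0j), 0.01-0.00j, (-0.01+0j)], [(-0.05-0j), (0.04-0j), (-0.05+0j)]]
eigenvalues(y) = [(-0.14+0.47j), (-0.14-0.47j), (-0.08+0j)]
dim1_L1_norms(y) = [0.33, 0.81, 1.08]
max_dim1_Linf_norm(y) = 0.42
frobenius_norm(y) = 0.90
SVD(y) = [[0.2,-0.70,-0.69], [-0.60,-0.64,0.48], [-0.78,0.32,-0.55]] @ diag([0.8083135984129872, 0.39215599973545834, 0.06199030966313524]) @ [[-0.51,-0.51,0.69],[-0.44,0.85,0.3],[0.74,0.16,0.66]]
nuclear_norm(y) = 1.26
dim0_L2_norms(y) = [0.45, 0.53, 0.57]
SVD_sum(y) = [[-0.08,-0.08,0.11], [0.25,0.25,-0.34], [0.32,0.32,-0.43]] + [[0.12,-0.23,-0.08], [0.11,-0.21,-0.07], [-0.05,0.10,0.04]] + [[-0.03,  -0.01,  -0.03], [0.02,  0.0,  0.02], [-0.02,  -0.01,  -0.02]]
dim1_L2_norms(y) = [0.32, 0.55, 0.64]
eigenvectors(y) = [[(0.14+0.41j), (0.14-0.41j), -0.67+0.00j], [(0.67+0j), (0.67-0j), -0.19+0.00j], [(0.45-0.4j), 0.45+0.40j, -0.71+0.00j]]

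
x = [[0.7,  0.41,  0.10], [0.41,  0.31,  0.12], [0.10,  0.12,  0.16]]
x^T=[[0.70, 0.41, 0.1], [0.41, 0.31, 0.12], [0.1, 0.12, 0.16]]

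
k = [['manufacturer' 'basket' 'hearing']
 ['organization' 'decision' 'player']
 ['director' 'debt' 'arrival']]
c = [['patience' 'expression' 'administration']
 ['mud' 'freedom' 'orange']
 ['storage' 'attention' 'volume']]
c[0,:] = ['patience', 'expression', 'administration']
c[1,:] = ['mud', 'freedom', 'orange']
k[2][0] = 'director'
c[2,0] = 'storage'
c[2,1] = 'attention'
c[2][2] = 'volume'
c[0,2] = 'administration'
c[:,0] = ['patience', 'mud', 'storage']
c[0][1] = 'expression'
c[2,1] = 'attention'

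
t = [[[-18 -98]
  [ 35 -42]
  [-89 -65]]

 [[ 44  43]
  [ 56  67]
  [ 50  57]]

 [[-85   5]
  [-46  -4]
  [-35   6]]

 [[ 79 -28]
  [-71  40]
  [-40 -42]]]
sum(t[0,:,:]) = -277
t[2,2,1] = 6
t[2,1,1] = -4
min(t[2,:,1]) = -4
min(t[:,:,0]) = -89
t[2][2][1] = 6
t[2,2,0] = -35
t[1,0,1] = 43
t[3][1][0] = -71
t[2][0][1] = 5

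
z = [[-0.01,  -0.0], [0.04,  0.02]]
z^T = [[-0.01, 0.04], [-0.0, 0.02]]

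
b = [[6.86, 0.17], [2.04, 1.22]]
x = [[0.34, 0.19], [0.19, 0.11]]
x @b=[[2.72, 0.29], [1.53, 0.17]]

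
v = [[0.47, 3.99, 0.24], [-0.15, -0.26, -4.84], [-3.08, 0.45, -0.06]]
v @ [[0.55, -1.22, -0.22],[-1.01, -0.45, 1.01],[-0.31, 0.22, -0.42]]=[[-3.85,-2.32,3.83], [1.68,-0.76,1.80], [-2.13,3.54,1.16]]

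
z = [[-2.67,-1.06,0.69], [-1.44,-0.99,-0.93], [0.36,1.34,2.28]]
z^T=[[-2.67, -1.44, 0.36], [-1.06, -0.99, 1.34], [0.69, -0.93, 2.28]]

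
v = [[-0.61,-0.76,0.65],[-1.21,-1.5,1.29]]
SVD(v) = [[-0.45, -0.89], [-0.89, 0.45]] @ diag([2.5981517511331678, 0.0027346085016912098]) @ [[0.52, 0.65, -0.56], [-0.39, 0.76, 0.52]]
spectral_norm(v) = 2.60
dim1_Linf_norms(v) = [0.76, 1.5]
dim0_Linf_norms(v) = [1.21, 1.5, 1.29]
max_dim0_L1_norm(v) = 2.26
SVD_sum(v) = [[-0.61, -0.76, 0.65],[-1.21, -1.50, 1.29]] + [[0.0, -0.00, -0.00], [-0.00, 0.00, 0.00]]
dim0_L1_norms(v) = [1.82, 2.26, 1.94]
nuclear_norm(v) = 2.60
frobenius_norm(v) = 2.60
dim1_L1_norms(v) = [2.02, 4.0]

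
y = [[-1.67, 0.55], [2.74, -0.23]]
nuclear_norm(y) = 3.59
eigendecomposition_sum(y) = [[-1.79, 0.46], [2.28, -0.59]] + [[0.12, 0.09], [0.46, 0.36]]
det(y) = -1.12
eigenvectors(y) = [[-0.62, -0.25], [0.79, -0.97]]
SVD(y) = [[-0.53, 0.85], [0.85, 0.53]] @ diag([3.24533215334868, 0.3460046451150899]) @ [[0.99, -0.15], [0.15, 0.99]]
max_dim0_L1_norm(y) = 4.41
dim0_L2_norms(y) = [3.21, 0.6]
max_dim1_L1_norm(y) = 2.97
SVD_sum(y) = [[-1.71, 0.26], [2.71, -0.41]] + [[0.04, 0.29],[0.03, 0.18]]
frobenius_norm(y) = 3.26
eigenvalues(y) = [-2.37, 0.47]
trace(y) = -1.90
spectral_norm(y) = 3.25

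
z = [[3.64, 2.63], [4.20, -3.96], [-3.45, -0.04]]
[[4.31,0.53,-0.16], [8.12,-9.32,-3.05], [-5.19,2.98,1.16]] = z @ [[1.51,-0.88,-0.34], [-0.45,1.42,0.41]]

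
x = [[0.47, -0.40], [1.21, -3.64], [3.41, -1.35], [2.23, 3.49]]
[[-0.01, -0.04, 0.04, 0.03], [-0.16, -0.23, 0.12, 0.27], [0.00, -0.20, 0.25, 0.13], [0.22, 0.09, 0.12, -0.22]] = x @[[0.02,  -0.04,  0.07,  0.01], [0.05,  0.05,  -0.01,  -0.07]]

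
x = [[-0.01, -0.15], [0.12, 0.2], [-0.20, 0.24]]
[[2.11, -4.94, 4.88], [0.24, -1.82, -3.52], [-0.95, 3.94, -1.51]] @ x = [[-1.59, -0.13], [0.48, -1.24], [0.78, 0.57]]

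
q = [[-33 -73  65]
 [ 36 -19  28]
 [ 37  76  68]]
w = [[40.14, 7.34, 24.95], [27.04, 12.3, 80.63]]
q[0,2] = 65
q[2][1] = 76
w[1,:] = [27.04, 12.3, 80.63]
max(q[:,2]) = 68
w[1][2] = 80.63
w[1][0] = 27.04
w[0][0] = 40.14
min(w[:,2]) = 24.95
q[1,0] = 36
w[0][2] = 24.95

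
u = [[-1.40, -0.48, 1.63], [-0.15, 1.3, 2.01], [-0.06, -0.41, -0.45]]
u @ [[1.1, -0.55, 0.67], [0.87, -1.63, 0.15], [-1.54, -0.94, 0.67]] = [[-4.47, 0.02, 0.08], [-2.13, -3.93, 1.44], [0.27, 1.12, -0.4]]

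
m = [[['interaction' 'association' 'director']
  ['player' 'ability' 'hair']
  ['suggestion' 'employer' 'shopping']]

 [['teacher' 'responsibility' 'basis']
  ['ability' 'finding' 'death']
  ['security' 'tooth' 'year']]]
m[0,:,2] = ['director', 'hair', 'shopping']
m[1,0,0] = 'teacher'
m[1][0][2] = 'basis'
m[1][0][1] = 'responsibility'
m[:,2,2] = ['shopping', 'year']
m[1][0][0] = 'teacher'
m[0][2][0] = 'suggestion'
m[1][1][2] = 'death'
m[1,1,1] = 'finding'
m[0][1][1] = 'ability'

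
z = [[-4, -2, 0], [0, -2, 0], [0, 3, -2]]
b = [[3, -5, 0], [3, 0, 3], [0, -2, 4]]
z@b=[[-18, 20, -6], [-6, 0, -6], [9, 4, 1]]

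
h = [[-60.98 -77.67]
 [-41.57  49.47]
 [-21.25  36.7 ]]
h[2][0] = -21.25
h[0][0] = -60.98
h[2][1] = 36.7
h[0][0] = -60.98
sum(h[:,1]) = 8.5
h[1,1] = 49.47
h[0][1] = -77.67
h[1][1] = 49.47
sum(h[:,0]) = -123.8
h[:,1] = [-77.67, 49.47, 36.7]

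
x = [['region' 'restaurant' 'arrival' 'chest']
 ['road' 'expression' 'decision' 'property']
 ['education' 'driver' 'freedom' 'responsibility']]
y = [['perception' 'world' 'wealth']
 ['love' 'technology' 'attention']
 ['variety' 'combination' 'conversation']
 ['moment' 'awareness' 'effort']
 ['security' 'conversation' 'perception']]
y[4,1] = 'conversation'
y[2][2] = 'conversation'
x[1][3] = 'property'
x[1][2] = 'decision'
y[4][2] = 'perception'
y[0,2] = 'wealth'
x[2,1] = 'driver'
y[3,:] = ['moment', 'awareness', 'effort']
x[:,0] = ['region', 'road', 'education']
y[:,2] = ['wealth', 'attention', 'conversation', 'effort', 'perception']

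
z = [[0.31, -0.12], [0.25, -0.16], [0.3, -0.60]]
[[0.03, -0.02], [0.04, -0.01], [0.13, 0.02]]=z @ [[0.03,-0.08],[-0.20,-0.07]]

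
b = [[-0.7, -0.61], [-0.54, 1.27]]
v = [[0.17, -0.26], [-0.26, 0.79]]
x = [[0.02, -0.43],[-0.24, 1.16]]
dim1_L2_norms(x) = [0.43, 1.18]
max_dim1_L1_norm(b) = 1.81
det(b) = -1.22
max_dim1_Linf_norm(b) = 1.27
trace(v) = 0.96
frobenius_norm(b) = 1.66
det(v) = 0.07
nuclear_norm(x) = 1.32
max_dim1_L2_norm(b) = 1.38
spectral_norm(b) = 1.43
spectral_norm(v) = 0.88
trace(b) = 0.57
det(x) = -0.08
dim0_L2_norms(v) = [0.31, 0.83]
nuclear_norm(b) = 2.28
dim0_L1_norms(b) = [1.24, 1.88]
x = v @ b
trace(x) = 1.18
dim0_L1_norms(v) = [0.43, 1.05]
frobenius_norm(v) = 0.89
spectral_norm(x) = 1.26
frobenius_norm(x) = 1.26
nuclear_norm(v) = 0.96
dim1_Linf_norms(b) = [0.7, 1.27]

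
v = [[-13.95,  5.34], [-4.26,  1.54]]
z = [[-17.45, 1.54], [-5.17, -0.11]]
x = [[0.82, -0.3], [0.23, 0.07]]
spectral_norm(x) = 0.89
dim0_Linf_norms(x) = [0.82, 0.3]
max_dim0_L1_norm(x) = 1.05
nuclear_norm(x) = 1.04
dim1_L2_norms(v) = [14.94, 4.53]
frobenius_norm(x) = 0.91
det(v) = 1.27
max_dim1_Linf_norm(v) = 13.95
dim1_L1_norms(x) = [1.12, 0.3]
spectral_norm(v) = 15.61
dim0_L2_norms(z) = [18.2, 1.54]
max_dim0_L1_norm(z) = 22.62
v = z @ x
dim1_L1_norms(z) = [18.99, 5.28]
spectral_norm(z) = 18.26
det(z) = 9.88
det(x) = 0.13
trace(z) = -17.56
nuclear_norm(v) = 15.69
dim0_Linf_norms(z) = [17.45, 1.54]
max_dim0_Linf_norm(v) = 13.95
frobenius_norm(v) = 15.61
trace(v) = -12.41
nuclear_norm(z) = 18.80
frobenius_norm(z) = 18.27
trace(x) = 0.89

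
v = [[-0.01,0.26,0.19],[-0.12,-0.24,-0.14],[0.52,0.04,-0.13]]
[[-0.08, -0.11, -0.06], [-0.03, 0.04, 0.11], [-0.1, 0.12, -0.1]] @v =[[-0.02, 0.00, 0.01], [0.05, -0.01, -0.03], [-0.07, -0.06, -0.02]]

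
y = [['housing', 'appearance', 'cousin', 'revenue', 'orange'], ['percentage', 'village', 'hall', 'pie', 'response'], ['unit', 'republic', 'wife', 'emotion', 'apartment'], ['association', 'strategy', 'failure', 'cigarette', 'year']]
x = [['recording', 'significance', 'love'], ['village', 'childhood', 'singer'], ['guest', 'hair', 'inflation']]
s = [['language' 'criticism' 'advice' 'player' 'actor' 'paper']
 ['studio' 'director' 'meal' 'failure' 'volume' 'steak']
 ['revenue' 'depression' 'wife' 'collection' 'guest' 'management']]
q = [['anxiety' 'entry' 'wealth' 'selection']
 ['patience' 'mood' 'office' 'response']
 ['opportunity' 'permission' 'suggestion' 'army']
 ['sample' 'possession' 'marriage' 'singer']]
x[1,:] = ['village', 'childhood', 'singer']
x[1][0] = 'village'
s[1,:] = ['studio', 'director', 'meal', 'failure', 'volume', 'steak']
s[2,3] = 'collection'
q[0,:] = ['anxiety', 'entry', 'wealth', 'selection']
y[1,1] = 'village'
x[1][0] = 'village'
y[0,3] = 'revenue'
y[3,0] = 'association'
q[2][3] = 'army'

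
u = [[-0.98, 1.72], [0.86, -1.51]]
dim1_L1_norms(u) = [2.7, 2.37]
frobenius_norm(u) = 2.63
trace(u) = -2.49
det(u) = 0.00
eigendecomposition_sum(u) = [[-0.0, -0.0], [-0.0, -0.00]] + [[-0.98, 1.72], [0.86, -1.51]]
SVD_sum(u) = [[-0.98, 1.72], [0.86, -1.51]] + [[-0.0, -0.0], [-0.00, -0.0]]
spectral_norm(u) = 2.63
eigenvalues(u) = [-0.0, -2.49]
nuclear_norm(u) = 2.63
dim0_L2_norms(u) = [1.3, 2.29]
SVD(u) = [[-0.75, 0.66], [0.66, 0.75]] @ diag([2.634103253123459, 0.00022778150373889864]) @ [[0.49, -0.87],[-0.87, -0.49]]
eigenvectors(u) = [[0.87, -0.75],[0.49, 0.66]]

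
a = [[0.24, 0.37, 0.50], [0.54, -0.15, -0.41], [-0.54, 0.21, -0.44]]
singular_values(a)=[0.87, 0.76, 0.33]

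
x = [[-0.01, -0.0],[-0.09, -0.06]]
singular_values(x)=[0.11, 0.01]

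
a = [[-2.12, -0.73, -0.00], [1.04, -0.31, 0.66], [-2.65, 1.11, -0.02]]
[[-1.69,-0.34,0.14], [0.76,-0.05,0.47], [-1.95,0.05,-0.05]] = a@[[0.77, 0.08, -0.03], [0.08, 0.23, -0.1], [-0.03, -0.10, 0.71]]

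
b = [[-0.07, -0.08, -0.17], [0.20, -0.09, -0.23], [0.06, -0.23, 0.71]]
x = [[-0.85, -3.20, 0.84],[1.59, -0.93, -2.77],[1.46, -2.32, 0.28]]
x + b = [[-0.92, -3.28, 0.67], [1.79, -1.02, -3.0], [1.52, -2.55, 0.99]]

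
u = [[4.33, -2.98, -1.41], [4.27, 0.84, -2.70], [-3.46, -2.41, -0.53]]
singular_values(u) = [7.39, 3.99, 1.84]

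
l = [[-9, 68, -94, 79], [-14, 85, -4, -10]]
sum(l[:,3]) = 69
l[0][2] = -94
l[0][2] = -94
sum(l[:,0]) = -23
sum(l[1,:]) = 57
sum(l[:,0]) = -23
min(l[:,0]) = -14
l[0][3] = 79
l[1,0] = -14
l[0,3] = 79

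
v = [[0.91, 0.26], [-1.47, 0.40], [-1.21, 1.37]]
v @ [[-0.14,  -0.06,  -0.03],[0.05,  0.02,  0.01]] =[[-0.11, -0.05, -0.02], [0.23, 0.10, 0.05], [0.24, 0.10, 0.05]]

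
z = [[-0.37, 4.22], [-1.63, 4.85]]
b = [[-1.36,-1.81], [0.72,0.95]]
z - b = [[0.99, 6.03], [-2.35, 3.90]]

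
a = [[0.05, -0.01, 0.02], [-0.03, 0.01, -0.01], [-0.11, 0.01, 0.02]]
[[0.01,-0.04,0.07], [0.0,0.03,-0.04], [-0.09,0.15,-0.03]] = a@[[0.93, -0.99, 0.66],[2.24, 1.49, -0.02],[-0.62, 1.12, 2.06]]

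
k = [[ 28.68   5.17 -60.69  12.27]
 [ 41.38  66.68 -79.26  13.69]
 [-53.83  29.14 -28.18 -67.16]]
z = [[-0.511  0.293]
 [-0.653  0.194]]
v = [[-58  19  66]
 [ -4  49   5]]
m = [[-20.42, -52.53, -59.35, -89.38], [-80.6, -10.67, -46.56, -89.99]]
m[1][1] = -10.67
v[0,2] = 66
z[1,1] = 0.194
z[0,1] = 0.293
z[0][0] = -0.511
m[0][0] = -20.42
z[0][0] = -0.511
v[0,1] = 19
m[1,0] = -80.6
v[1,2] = 5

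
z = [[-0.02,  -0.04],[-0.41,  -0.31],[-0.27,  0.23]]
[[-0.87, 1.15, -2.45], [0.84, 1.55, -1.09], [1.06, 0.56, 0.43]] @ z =[[0.21, -0.89], [-0.36, -0.76], [-0.37, -0.12]]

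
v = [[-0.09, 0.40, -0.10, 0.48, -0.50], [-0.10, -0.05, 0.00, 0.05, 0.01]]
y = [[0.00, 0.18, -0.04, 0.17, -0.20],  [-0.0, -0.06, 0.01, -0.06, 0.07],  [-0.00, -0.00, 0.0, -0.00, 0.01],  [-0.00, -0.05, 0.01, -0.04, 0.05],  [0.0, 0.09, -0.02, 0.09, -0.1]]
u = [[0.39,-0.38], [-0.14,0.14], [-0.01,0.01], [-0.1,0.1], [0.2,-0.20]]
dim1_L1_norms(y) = [0.59, 0.2, 0.01, 0.15, 0.3]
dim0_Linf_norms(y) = [0.0, 0.18, 0.04, 0.17, 0.2]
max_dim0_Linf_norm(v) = 0.5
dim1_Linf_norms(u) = [0.39, 0.14, 0.01, 0.1, 0.2]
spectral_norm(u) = 0.66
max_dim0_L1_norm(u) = 0.84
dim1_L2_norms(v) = [0.81, 0.12]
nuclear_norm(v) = 0.93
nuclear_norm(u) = 0.66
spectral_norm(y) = 0.39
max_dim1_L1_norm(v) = 1.57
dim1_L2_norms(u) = [0.54, 0.2, 0.01, 0.14, 0.28]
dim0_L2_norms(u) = [0.47, 0.46]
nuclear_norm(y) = 0.40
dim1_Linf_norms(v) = [0.5, 0.1]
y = u @ v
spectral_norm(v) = 0.81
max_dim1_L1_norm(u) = 0.77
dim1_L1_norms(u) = [0.77, 0.28, 0.02, 0.2, 0.4]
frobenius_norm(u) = 0.66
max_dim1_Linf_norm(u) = 0.39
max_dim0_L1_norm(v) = 0.53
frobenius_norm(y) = 0.39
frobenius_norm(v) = 0.82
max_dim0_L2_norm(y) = 0.24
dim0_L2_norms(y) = [0.0, 0.22, 0.05, 0.21, 0.24]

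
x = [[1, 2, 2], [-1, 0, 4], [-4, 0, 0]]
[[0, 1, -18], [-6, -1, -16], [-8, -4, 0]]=x@[[2, 1, 0], [0, 0, -5], [-1, 0, -4]]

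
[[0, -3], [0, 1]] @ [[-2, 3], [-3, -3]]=[[9, 9], [-3, -3]]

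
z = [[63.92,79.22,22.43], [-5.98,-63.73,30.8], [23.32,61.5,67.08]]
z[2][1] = 61.5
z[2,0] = 23.32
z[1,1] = -63.73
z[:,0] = [63.92, -5.98, 23.32]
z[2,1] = 61.5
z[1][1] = -63.73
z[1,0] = -5.98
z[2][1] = 61.5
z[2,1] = 61.5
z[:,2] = [22.43, 30.8, 67.08]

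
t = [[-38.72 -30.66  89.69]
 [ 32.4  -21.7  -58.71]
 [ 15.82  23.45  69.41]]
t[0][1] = -30.66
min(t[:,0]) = -38.72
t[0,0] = -38.72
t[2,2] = 69.41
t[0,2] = 89.69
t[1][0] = 32.4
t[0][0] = -38.72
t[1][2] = -58.71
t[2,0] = 15.82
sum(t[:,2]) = 100.38999999999999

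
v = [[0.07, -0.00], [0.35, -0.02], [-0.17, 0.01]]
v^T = [[0.07, 0.35, -0.17], [-0.00, -0.02, 0.01]]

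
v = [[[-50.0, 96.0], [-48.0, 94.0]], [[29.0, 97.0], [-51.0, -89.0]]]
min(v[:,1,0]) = -51.0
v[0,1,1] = 94.0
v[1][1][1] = -89.0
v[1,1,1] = -89.0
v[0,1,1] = 94.0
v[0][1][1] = 94.0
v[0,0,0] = -50.0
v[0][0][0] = -50.0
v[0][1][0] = -48.0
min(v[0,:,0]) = -50.0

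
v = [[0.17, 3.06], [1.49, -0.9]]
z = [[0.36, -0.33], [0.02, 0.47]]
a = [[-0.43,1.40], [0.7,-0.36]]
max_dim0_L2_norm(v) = 3.19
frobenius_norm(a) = 1.66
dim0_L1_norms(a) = [1.13, 1.76]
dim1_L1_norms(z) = [0.69, 0.49]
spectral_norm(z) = 0.61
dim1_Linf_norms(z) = [0.36, 0.47]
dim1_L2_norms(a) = [1.46, 0.79]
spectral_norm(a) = 1.58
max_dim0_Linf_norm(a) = 1.4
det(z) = 0.18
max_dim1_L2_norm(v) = 3.06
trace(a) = -0.79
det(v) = -4.71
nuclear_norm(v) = 4.67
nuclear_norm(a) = 2.10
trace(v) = -0.73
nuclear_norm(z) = 0.90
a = z @ v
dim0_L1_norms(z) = [0.38, 0.8]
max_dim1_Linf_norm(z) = 0.47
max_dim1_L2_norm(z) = 0.49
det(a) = -0.83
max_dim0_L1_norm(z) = 0.8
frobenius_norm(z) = 0.68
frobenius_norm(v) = 3.52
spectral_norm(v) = 3.20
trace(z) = 0.83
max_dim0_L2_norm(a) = 1.45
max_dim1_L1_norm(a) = 1.83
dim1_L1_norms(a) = [1.83, 1.06]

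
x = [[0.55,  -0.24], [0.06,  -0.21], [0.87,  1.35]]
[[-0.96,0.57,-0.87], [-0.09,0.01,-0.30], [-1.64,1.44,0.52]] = x@ [[-1.78, 1.17, -1.11], [-0.07, 0.31, 1.10]]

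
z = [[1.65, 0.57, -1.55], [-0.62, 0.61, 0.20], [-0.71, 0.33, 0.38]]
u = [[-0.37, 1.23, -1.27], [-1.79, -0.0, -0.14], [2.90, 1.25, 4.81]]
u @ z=[[-0.47, 0.12, 0.34], [-2.85, -1.07, 2.72], [0.59, 4.0, -2.42]]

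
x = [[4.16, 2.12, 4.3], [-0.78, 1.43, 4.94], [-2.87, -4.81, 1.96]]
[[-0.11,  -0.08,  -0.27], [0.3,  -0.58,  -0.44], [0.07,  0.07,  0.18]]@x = [[0.38, 0.95, -1.4], [2.96, 1.92, -2.44], [-0.28, -0.62, 1.00]]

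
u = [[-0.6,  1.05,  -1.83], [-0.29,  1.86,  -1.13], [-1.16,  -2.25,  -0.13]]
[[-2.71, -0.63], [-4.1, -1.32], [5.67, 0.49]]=u@[[-1.25, 1.31], [-1.92, -0.86], [0.79, -0.58]]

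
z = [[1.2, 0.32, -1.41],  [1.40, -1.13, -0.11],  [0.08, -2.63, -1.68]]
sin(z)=[[0.19, 1.09, -0.74], [0.91, -1.23, -0.46], [-0.83, 0.10, -1.34]]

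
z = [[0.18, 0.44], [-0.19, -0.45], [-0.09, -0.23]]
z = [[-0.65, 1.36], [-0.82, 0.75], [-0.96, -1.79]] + [[0.83, -0.92], [0.63, -1.20], [0.87, 1.56]]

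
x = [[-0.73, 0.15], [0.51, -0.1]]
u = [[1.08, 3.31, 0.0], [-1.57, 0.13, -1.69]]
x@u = [[-1.02, -2.40, -0.25], [0.71, 1.68, 0.17]]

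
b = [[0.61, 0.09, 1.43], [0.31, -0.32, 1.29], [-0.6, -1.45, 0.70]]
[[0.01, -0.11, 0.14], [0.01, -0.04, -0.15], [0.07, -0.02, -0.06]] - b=[[-0.6, -0.2, -1.29], [-0.30, 0.28, -1.44], [0.67, 1.43, -0.76]]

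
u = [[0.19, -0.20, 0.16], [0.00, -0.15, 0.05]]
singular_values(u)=[0.34, 0.1]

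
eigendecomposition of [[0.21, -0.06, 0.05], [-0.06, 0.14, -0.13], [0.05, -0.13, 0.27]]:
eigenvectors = [[0.40, -0.9, 0.18], [-0.51, -0.05, 0.86], [0.76, 0.43, 0.48]]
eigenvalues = [0.38, 0.18, 0.06]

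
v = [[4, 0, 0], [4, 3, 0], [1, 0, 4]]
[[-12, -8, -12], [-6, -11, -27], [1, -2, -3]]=v @ [[-3, -2, -3], [2, -1, -5], [1, 0, 0]]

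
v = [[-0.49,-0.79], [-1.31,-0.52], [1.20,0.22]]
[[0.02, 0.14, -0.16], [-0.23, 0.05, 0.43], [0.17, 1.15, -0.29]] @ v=[[-0.39, -0.12], [0.56, 0.25], [-1.94, -0.8]]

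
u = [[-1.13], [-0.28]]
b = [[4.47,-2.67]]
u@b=[[-5.05,3.02], [-1.25,0.75]]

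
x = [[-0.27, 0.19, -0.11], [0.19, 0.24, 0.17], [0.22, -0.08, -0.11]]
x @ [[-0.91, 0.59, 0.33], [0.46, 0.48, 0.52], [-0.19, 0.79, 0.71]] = [[0.35, -0.16, -0.07], [-0.09, 0.36, 0.31], [-0.22, 0.00, -0.05]]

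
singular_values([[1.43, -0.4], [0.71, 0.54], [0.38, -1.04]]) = [1.71, 1.14]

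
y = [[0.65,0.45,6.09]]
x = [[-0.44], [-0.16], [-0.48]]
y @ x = [[-3.28]]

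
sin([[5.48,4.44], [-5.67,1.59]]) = [[-39.36, -45.22],[57.75, 0.25]]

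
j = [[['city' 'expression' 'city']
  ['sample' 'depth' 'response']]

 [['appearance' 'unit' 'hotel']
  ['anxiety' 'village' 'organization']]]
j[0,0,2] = 'city'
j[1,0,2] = 'hotel'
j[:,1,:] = [['sample', 'depth', 'response'], ['anxiety', 'village', 'organization']]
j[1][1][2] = 'organization'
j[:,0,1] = ['expression', 'unit']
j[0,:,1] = ['expression', 'depth']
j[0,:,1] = ['expression', 'depth']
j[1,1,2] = 'organization'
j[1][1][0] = 'anxiety'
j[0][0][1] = 'expression'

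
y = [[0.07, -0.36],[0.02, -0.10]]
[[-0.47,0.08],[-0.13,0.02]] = y @ [[-0.59, -0.86], [1.2, -0.4]]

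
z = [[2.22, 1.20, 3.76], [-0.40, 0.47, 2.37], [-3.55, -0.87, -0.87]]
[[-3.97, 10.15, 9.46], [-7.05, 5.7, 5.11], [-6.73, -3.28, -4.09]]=z @ [[2.56,  0.74,  -0.2],[-0.21,  -2.22,  4.24],[-2.50,  2.97,  1.28]]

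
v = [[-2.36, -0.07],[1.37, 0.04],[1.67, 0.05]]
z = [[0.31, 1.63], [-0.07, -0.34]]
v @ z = [[-0.73, -3.82], [0.42, 2.22], [0.51, 2.71]]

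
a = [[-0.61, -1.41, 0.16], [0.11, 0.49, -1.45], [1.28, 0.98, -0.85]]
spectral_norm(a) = 2.51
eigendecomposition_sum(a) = [[(-0.46+0.23j),(-0.52+0.12j),(-0.1-0.53j)], [0.20+0.50j,0.08+0.56j,(-0.56+0.06j)], [0.60+0.30j,(0.53+0.45j),(-0.47+0.52j)]] + [[(-0.46-0.23j), -0.52-0.12j, -0.10+0.53j], [0.20-0.50j, 0.08-0.56j, -0.56-0.06j], [0.60-0.30j, (0.53-0.45j), (-0.47-0.52j)]] + [[0.32-0.00j, (-0.36+0j), (0.36-0j)], [(-0.29+0j), 0.34-0.00j, (-0.34+0j)], [0.07-0.00j, (-0.08+0j), 0.08-0.00j]]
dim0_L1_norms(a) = [2.0, 2.88, 2.46]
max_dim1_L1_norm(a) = 3.11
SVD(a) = [[-0.53,  0.57,  -0.63], [0.47,  0.82,  0.34], [0.71,  -0.11,  -0.70]] @ diag([2.507564984097748, 1.1890249610793429, 0.6001145661097812]) @ [[0.51,0.67,-0.54], [-0.34,-0.43,-0.84], [-0.79,0.61,0.01]]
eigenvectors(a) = [[-0.31+0.41j, (-0.31-0.41j), (0.72+0j)], [0.40+0.36j, 0.40-0.36j, (-0.67+0j)], [(0.67+0j), (0.67-0j), 0.17+0.00j]]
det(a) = 1.79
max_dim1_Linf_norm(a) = 1.45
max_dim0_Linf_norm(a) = 1.45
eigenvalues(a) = [(-0.85+1.3j), (-0.85-1.3j), (0.74+0j)]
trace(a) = -0.97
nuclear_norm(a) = 4.30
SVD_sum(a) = [[-0.68, -0.89, 0.73], [0.6, 0.78, -0.64], [0.9, 1.18, -0.96]] + [[-0.23, -0.29, -0.56], [-0.33, -0.41, -0.82], [0.05, 0.06, 0.11]] + [[0.3, -0.23, -0.0], [-0.16, 0.12, 0.0], [0.33, -0.26, -0.0]]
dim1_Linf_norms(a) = [1.41, 1.45, 1.28]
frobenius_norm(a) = 2.84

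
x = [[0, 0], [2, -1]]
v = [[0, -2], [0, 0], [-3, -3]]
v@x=[[-4, 2], [0, 0], [-6, 3]]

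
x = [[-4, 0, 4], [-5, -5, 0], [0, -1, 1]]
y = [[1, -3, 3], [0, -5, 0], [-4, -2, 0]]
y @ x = [[11, 12, 7], [25, 25, 0], [26, 10, -16]]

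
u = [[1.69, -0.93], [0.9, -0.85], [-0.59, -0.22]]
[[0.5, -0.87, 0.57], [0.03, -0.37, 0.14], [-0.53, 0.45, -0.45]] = u @ [[0.66, -0.66, 0.59], [0.66, -0.26, 0.46]]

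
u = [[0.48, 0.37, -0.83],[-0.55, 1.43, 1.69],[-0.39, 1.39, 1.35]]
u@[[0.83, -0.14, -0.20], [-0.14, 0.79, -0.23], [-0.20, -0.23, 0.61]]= [[0.51, 0.42, -0.69], [-0.99, 0.82, 0.81], [-0.79, 0.84, 0.58]]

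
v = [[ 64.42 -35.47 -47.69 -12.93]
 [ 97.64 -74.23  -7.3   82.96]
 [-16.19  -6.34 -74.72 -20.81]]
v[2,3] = -20.81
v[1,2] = -7.3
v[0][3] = -12.93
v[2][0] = -16.19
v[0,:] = [64.42, -35.47, -47.69, -12.93]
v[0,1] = -35.47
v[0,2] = -47.69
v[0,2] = -47.69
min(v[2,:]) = -74.72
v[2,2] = -74.72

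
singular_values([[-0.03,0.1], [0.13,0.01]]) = [0.13, 0.1]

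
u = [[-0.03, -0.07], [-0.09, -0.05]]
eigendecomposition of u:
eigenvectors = [[0.71, 0.61], [-0.71, 0.79]]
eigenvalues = [0.04, -0.12]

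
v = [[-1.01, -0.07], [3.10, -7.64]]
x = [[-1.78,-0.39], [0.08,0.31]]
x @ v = [[0.59,3.10], [0.88,-2.37]]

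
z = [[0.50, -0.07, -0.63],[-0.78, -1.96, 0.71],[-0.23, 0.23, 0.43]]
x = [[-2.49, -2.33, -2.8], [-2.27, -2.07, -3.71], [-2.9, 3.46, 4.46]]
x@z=[[1.22, 4.10, -1.29],[1.33, 3.36, -1.63],[-5.17, -5.55, 6.20]]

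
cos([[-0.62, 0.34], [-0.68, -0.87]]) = [[0.9, 0.24],[-0.48, 0.73]]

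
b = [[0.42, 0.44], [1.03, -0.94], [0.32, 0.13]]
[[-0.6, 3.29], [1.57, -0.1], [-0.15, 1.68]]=b@[[0.15, 3.6], [-1.51, 4.05]]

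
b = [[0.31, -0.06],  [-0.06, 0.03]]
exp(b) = [[1.37, -0.07],[-0.07, 1.03]]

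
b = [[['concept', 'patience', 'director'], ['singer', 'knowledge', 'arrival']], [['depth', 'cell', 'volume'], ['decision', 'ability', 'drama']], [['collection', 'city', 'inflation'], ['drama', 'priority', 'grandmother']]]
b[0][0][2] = 'director'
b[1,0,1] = 'cell'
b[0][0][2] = 'director'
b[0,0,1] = 'patience'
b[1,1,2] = 'drama'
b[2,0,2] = 'inflation'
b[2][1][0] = 'drama'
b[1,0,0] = 'depth'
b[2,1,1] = 'priority'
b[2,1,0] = 'drama'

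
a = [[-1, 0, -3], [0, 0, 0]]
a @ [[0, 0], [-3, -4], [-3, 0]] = [[9, 0], [0, 0]]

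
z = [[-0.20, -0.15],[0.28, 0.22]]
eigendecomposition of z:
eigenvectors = [[-0.67, 0.51], [0.74, -0.86]]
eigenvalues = [-0.04, 0.06]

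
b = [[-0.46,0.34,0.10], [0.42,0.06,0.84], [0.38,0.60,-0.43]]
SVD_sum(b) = [[-0.03, 0.03, -0.10], [0.20, -0.24, 0.81], [-0.11, 0.13, -0.44]] + [[-0.12,-0.09,0.00], [0.28,0.22,-0.01], [0.53,0.42,-0.01]] + [[-0.32, 0.40, 0.2],[-0.06, 0.08, 0.04],[-0.04, 0.05, 0.02]]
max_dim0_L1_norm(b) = 1.37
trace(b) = -0.83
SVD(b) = [[0.11, 0.19, 0.97], [-0.87, -0.45, 0.19], [0.48, -0.87, 0.12]] @ diag([0.9938052483950095, 0.7784898940341726, 0.5642735268902812]) @ [[-0.24, 0.27, -0.93], [-0.78, -0.62, 0.02], [-0.57, 0.74, 0.36]]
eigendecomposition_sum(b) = [[0.09, 0.15, 0.11], [0.26, 0.43, 0.33], [0.16, 0.27, 0.21]] + [[-0.76, -0.06, 0.51], [0.51, 0.04, -0.34], [-0.07, -0.01, 0.05]] + [[0.22,0.25,-0.52],[-0.35,-0.41,0.84],[0.29,0.33,-0.69]]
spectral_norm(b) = 0.99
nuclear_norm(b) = 2.34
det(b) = 0.44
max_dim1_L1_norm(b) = 1.41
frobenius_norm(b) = 1.38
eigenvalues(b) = [0.73, -0.68, -0.88]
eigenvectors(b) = [[-0.28, -0.83, 0.43],[-0.81, 0.56, -0.70],[-0.51, -0.07, 0.57]]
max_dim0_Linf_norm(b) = 0.84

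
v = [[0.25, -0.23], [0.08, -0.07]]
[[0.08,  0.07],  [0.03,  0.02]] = v @ [[0.55, 0.23], [0.25, -0.04]]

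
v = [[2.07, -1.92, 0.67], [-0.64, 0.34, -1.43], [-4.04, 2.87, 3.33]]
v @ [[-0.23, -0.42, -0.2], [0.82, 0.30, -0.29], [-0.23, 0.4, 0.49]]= [[-2.20, -1.18, 0.47], [0.75, -0.20, -0.67], [2.52, 3.89, 1.61]]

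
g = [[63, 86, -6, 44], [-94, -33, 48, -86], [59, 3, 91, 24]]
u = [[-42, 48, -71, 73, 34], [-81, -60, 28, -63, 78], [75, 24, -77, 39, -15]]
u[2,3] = 39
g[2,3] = 24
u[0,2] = -71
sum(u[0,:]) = 42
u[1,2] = 28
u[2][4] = -15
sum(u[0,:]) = 42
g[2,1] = 3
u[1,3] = -63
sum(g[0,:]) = 187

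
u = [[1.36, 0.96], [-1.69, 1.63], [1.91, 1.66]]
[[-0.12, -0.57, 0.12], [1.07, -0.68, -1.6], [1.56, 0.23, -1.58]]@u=[[1.03,-0.85], [-0.45,-2.74], [-1.28,-0.75]]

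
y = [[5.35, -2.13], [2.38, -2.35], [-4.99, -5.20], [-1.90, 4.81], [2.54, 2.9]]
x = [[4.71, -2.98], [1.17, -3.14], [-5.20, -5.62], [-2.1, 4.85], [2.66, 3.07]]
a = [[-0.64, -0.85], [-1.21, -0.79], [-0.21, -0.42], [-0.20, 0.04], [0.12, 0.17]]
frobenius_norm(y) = 11.74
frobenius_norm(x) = 12.06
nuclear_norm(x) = 16.97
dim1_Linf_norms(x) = [4.71, 3.14, 5.62, 4.85, 3.07]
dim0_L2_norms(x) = [7.88, 9.13]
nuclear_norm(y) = 16.58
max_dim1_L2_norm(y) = 7.21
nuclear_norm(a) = 2.22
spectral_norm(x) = 9.32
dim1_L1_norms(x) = [7.69, 4.31, 10.82, 6.95, 5.73]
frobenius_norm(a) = 1.88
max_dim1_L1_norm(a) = 2.0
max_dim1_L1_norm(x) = 10.82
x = a + y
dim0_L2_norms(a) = [1.4, 1.25]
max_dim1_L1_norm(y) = 10.19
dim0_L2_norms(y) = [8.32, 8.29]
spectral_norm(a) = 1.84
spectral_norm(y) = 8.73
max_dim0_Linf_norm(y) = 5.35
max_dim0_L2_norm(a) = 1.4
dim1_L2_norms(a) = [1.06, 1.45, 0.47, 0.2, 0.21]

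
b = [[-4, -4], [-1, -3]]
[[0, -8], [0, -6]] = b @ [[0, 0], [0, 2]]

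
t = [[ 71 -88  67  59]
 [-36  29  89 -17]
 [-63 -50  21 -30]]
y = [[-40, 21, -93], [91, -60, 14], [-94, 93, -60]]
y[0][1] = 21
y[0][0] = -40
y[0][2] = -93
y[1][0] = 91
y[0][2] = -93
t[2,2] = 21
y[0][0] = -40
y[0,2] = -93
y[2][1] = 93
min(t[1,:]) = -36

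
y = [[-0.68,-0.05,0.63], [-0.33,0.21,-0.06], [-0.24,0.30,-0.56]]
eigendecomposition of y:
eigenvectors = [[0.21+0.00j, (-0.84+0j), (-0.84-0j)], [(0.92+0j), (-0.32-0.14j), -0.32+0.14j], [(0.34+0j), (-0.17-0.38j), (-0.17+0.38j)]]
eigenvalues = [(0.11+0j), (-0.57+0.28j), (-0.57-0.28j)]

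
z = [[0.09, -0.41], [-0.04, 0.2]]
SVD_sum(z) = [[0.09,  -0.41], [-0.04,  0.20]] + [[0.00, 0.00],[0.0, 0.00]]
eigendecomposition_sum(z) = [[0.00, 0.01], [0.0, 0.00]] + [[0.09,-0.42], [-0.04,0.2]]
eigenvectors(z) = [[-0.98, 0.9],[-0.20, -0.43]]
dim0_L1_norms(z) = [0.13, 0.61]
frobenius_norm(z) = 0.47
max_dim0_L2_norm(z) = 0.46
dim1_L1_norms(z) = [0.5, 0.24]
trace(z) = 0.29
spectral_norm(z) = 0.47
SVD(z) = [[-0.9,0.44], [0.44,0.9]] @ diag([0.46667788190887255, 0.0034284890328537755]) @ [[-0.21, 0.98], [0.98, 0.21]]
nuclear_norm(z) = 0.47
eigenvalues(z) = [0.01, 0.28]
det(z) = 0.00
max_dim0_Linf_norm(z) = 0.41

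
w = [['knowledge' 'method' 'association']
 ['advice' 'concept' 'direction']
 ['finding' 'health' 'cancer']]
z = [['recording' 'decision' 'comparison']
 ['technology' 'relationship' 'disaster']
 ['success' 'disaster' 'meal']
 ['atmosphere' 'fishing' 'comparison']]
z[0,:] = ['recording', 'decision', 'comparison']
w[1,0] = 'advice'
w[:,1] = ['method', 'concept', 'health']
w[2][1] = 'health'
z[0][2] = 'comparison'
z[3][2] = 'comparison'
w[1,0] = 'advice'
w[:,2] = ['association', 'direction', 'cancer']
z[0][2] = 'comparison'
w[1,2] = 'direction'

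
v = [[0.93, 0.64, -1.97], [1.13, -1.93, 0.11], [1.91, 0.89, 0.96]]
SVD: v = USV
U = [[-0.34, 0.77, -0.54], [-0.41, -0.64, -0.65], [-0.85, 0.01, 0.53]]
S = [2.41, 2.34, 2.06]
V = [[-0.99,  -0.07,  -0.08],[0.00,  0.74,  -0.67],[-0.11,  0.67,  0.73]]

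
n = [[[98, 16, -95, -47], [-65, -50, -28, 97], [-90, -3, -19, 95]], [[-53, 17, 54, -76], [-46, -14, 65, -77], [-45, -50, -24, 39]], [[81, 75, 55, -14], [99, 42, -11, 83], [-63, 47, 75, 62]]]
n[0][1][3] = 97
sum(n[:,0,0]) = 126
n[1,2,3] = 39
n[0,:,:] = [[98, 16, -95, -47], [-65, -50, -28, 97], [-90, -3, -19, 95]]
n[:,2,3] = [95, 39, 62]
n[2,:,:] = [[81, 75, 55, -14], [99, 42, -11, 83], [-63, 47, 75, 62]]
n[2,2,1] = 47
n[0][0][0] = 98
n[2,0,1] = 75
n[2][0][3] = -14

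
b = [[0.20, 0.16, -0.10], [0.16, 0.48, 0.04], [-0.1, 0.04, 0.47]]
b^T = [[0.20, 0.16, -0.10], [0.16, 0.48, 0.04], [-0.10, 0.04, 0.47]]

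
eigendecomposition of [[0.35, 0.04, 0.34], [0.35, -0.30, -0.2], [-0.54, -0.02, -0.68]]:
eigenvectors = [[-0.63+0.00j, (-0.15+0.02j), -0.15-0.02j],[(-0.65+0j), (0.96+0j), 0.96-0.00j],[(0.42+0j), (0.21-0.06j), (0.21+0.06j)]]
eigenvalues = [(0.17+0j), (-0.4+0.02j), (-0.4-0.02j)]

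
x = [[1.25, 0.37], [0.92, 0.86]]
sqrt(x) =[[1.08, 0.19], [0.47, 0.88]]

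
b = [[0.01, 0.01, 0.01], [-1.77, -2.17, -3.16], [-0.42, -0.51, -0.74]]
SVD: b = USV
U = [[-0.0, -0.66, 0.75], [0.97, -0.17, -0.15], [0.23, 0.73, 0.64]]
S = [4.34, 0.01, 0.0]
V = [[-0.42,-0.51,-0.75], [-0.81,-0.16,0.57], [-0.41,0.84,-0.35]]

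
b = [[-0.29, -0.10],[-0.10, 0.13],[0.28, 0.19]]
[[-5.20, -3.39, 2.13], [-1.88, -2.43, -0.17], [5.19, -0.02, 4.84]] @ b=[[2.44, 0.48], [0.74, -0.16], [-0.15, 0.4]]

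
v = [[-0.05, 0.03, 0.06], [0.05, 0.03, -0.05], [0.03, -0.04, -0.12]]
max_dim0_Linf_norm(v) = 0.12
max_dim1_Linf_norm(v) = 0.12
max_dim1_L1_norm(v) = 0.19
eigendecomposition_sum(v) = [[-0.03, 0.02, 0.08], [0.02, -0.01, -0.05], [0.05, -0.03, -0.11]] + [[-0.02, 0.0, -0.02], [0.01, -0.0, 0.01], [-0.01, 0.00, -0.01]] + [[0.0, 0.01, -0.0], [0.02, 0.04, -0.01], [-0.0, -0.01, 0.00]]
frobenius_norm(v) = 0.17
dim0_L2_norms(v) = [0.08, 0.06, 0.14]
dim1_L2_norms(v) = [0.08, 0.08, 0.13]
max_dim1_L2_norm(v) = 0.13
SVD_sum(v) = [[-0.03, 0.02, 0.07], [0.02, -0.01, -0.05], [0.05, -0.03, -0.11]] + [[-0.00, -0.0, -0.0], [0.03, 0.04, 0.0], [-0.01, -0.02, -0.0]] + [[-0.02, 0.01, -0.01], [-0.0, 0.0, -0.0], [-0.01, 0.01, -0.01]]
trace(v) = -0.14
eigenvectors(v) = [[0.53, -0.84, -0.17], [-0.35, 0.33, -0.97], [-0.78, -0.43, 0.20]]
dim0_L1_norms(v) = [0.13, 0.1, 0.23]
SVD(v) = [[-0.50, 0.03, 0.87], [0.36, -0.9, 0.24], [0.79, 0.43, 0.44]] @ diag([0.1613262814392891, 0.055133078233087565, 0.0270956565064502]) @ [[0.41, -0.22, -0.88], [-0.61, -0.79, -0.09], [-0.68, 0.58, -0.46]]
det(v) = 0.00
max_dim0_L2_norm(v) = 0.14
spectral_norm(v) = 0.16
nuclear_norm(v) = 0.24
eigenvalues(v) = [-0.16, -0.03, 0.05]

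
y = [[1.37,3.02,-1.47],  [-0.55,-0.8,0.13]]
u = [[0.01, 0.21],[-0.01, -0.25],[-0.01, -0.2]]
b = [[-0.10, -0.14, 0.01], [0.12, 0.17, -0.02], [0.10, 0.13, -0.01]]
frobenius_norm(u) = 0.38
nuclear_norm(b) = 0.33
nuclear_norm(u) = 0.38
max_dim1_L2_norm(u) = 0.25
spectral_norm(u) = 0.38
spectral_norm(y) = 3.74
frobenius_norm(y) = 3.76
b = u @ y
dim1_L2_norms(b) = [0.17, 0.21, 0.16]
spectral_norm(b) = 0.32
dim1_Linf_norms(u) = [0.21, 0.25, 0.2]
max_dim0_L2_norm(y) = 3.12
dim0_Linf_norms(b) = [0.12, 0.17, 0.02]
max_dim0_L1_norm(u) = 0.66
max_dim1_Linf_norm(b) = 0.17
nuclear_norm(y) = 4.05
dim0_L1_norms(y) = [1.92, 3.82, 1.6]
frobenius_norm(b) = 0.32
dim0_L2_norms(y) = [1.48, 3.12, 1.48]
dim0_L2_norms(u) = [0.02, 0.38]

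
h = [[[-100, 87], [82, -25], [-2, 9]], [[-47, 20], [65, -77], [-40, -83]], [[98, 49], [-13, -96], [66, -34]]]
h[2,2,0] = 66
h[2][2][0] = 66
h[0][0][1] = 87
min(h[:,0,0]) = -100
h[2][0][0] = 98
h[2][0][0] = 98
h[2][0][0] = 98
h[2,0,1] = 49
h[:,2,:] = [[-2, 9], [-40, -83], [66, -34]]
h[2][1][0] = -13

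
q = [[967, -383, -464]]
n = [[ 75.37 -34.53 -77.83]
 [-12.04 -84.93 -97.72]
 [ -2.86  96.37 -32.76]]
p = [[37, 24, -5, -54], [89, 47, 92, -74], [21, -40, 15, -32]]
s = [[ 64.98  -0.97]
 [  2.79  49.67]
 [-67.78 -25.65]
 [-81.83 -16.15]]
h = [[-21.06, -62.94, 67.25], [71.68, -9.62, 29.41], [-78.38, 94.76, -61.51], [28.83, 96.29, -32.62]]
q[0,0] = 967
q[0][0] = 967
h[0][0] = -21.06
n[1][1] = -84.93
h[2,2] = -61.51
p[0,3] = -54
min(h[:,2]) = -61.51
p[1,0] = 89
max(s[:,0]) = 64.98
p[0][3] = -54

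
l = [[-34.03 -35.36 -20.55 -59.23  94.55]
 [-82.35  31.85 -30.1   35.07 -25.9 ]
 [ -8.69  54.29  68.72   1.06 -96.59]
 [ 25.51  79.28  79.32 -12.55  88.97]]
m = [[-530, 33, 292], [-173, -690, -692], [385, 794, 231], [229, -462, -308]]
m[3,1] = -462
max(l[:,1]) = 79.28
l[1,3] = 35.07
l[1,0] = -82.35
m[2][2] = 231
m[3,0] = 229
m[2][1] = 794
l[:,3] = [-59.23, 35.07, 1.06, -12.55]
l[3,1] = 79.28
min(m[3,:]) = -462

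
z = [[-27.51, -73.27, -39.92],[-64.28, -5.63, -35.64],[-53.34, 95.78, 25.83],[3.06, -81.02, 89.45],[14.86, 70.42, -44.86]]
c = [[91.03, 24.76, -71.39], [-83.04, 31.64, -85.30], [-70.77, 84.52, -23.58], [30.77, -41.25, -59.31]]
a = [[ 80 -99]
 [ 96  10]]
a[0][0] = 80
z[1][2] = -35.64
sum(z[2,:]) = 68.27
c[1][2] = -85.3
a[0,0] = 80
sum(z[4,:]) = 40.42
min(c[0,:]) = -71.39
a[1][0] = 96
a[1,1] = 10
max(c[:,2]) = -23.58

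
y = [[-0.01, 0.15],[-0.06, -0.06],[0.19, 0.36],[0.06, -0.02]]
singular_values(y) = [0.43, 0.1]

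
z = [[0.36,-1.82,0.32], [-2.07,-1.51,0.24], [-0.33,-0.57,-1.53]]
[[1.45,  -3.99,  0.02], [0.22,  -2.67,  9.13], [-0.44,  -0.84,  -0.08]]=z@ [[0.41, -0.27, -3.86], [-0.64, 2.11, -0.58], [0.44, -0.18, 1.10]]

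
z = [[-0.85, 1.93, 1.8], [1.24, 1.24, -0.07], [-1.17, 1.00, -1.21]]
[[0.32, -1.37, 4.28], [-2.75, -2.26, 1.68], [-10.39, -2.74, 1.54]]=z@[[1.4, -0.10, -0.31], [-3.37, -1.67, 1.69], [4.45, 0.98, 0.42]]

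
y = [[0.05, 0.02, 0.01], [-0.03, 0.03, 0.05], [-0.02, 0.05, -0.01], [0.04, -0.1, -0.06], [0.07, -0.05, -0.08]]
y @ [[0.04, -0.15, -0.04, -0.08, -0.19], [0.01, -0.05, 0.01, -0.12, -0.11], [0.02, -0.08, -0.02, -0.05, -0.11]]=[[0.0, -0.01, -0.00, -0.01, -0.01], [0.0, -0.00, 0.00, -0.00, -0.00], [-0.00, 0.00, 0.00, -0.00, -0.00], [-0.0, 0.0, -0.0, 0.01, 0.01], [0.00, -0.00, -0.0, 0.0, 0.0]]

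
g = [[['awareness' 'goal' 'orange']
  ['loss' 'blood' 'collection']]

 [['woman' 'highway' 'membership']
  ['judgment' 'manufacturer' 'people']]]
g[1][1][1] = 'manufacturer'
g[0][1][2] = 'collection'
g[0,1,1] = 'blood'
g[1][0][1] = 'highway'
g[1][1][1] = 'manufacturer'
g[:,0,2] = ['orange', 'membership']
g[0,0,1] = 'goal'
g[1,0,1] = 'highway'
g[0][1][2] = 'collection'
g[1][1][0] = 'judgment'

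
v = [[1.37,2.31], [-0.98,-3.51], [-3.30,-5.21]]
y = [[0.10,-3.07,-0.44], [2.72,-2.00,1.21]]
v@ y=[[6.42, -8.83, 2.19], [-9.65, 10.03, -3.82], [-14.50, 20.55, -4.85]]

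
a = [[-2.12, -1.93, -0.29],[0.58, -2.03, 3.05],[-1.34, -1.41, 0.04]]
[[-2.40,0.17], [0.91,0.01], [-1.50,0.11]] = a@[[1.15,0.37], [-0.03,-0.44], [0.06,-0.36]]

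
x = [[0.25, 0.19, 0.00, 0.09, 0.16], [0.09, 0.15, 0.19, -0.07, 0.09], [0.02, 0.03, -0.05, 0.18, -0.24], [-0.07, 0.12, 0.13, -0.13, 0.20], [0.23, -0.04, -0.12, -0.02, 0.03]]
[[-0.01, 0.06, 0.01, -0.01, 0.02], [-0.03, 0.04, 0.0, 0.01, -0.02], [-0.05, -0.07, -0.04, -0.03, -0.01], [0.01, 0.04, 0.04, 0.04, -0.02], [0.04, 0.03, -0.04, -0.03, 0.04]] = x @ [[0.02, 0.12, -0.14, -0.11, 0.11], [-0.07, -0.06, -0.09, 0.09, -0.17], [-0.24, 0.05, 0.09, 0.00, -0.02], [-0.2, -0.03, 0.18, -0.07, 0.1], [0.11, 0.25, 0.26, 0.06, 0.1]]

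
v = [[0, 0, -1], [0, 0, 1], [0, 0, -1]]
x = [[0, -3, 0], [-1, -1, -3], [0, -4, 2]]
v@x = [[0, 4, -2], [0, -4, 2], [0, 4, -2]]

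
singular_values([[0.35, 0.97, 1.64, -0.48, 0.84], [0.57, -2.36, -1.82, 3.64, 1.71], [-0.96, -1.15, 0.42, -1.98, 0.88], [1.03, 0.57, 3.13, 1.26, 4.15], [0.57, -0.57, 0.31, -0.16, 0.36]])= [5.88, 5.16, 2.51, 0.72, 0.02]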